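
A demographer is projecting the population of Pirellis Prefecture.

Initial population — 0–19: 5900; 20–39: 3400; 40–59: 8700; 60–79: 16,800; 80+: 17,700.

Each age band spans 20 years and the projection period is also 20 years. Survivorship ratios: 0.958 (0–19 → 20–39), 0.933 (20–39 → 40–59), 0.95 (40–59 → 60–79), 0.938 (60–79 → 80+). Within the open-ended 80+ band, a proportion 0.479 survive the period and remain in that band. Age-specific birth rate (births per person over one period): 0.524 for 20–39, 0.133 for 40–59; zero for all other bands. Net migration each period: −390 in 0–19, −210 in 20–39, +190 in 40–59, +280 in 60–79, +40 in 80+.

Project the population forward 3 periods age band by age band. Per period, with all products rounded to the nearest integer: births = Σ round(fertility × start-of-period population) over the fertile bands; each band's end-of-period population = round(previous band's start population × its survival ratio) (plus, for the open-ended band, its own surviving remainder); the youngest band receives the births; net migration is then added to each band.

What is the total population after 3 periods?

24341

— Period 1 —
Births: 3400 * 0.524 = 1782, 8700 * 0.133 = 1157 → total 2939
20–39: 5900 * 0.958 = 5652
40–59: 3400 * 0.933 = 3172
60–79: 8700 * 0.95 = 8265
80+: 16800 * 0.938 + 17700 * 0.479 = 15758 + 8478 = 24236
Net migration: 0–19 − 390 → 2549; 20–39 − 210 → 5442; 40–59 + 190 → 3362; 60–79 + 280 → 8545; 80+ + 40 → 24276
Population now: 0–19=2549, 20–39=5442, 40–59=3362, 60–79=8545, 80+=24276
— Period 2 —
Births: 5442 * 0.524 = 2852, 3362 * 0.133 = 447 → total 3299
20–39: 2549 * 0.958 = 2442
40–59: 5442 * 0.933 = 5077
60–79: 3362 * 0.95 = 3194
80+: 8545 * 0.938 + 24276 * 0.479 = 8015 + 11628 = 19643
Net migration: 0–19 − 390 → 2909; 20–39 − 210 → 2232; 40–59 + 190 → 5267; 60–79 + 280 → 3474; 80+ + 40 → 19683
Population now: 0–19=2909, 20–39=2232, 40–59=5267, 60–79=3474, 80+=19683
— Period 3 —
Births: 2232 * 0.524 = 1170, 5267 * 0.133 = 701 → total 1871
20–39: 2909 * 0.958 = 2787
40–59: 2232 * 0.933 = 2082
60–79: 5267 * 0.95 = 5004
80+: 3474 * 0.938 + 19683 * 0.479 = 3259 + 9428 = 12687
Net migration: 0–19 − 390 → 1481; 20–39 − 210 → 2577; 40–59 + 190 → 2272; 60–79 + 280 → 5284; 80+ + 40 → 12727
Population now: 0–19=1481, 20–39=2577, 40–59=2272, 60–79=5284, 80+=12727
Total after period 3: 1481 + 2577 + 2272 + 5284 + 12727 = 24341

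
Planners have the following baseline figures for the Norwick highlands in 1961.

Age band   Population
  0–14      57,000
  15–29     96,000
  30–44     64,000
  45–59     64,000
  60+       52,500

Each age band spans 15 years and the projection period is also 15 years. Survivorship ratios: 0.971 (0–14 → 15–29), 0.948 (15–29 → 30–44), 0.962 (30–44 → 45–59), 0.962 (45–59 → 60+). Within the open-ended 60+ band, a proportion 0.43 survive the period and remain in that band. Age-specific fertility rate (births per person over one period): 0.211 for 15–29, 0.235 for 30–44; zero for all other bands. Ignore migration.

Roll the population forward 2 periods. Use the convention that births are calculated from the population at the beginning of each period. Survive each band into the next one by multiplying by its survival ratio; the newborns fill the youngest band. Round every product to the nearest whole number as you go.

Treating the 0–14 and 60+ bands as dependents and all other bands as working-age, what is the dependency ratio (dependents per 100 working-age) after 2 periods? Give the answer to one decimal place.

73.7

Period 1:
Births: 96000 * 0.211 = 20256  |  64000 * 0.235 = 15040 — total 35296
15–29: 57000 * 0.971 = 55347
30–44: 96000 * 0.948 = 91008
45–59: 64000 * 0.962 = 61568
60+: 64000 * 0.962 + 52500 * 0.43 = 61568 + 22575 = 84143
Giving 35296 / 55347 / 91008 / 61568 / 84143.
Period 2:
Births: 55347 * 0.211 = 11678  |  91008 * 0.235 = 21387 — total 33065
15–29: 35296 * 0.971 = 34272
30–44: 55347 * 0.948 = 52469
45–59: 91008 * 0.962 = 87550
60+: 61568 * 0.962 + 84143 * 0.43 = 59228 + 36181 = 95409
Giving 33065 / 34272 / 52469 / 87550 / 95409.
Dependents (band 0–14 + band 60+) = 33065 + 95409 = 128474; working-age = 174291; ratio = 128474/174291 × 100 = 73.7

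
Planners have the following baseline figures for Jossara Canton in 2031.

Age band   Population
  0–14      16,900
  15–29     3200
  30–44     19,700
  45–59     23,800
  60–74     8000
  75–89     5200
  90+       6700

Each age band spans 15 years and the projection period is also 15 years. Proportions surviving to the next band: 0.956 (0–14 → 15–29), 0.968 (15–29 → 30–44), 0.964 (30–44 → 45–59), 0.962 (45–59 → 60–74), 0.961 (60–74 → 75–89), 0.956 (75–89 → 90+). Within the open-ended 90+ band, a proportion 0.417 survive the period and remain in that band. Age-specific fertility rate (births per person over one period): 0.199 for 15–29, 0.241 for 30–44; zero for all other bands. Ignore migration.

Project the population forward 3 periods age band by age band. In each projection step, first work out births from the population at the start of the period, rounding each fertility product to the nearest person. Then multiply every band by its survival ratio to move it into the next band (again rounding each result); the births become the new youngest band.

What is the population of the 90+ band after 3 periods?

Let band 1 be 0–14 through band 7 = 90+.
Period 1:
Births: 3200 * 0.199 = 637, 19700 * 0.241 = 4748 → total 5385
Band 2: 16900 * 0.956 = 16156
Band 3: 3200 * 0.968 = 3098
Band 4: 19700 * 0.964 = 18991
Band 5: 23800 * 0.962 = 22896
Band 6: 8000 * 0.961 = 7688
Band 7: 5200 * 0.956 + 6700 * 0.417 = 4971 + 2794 = 7765
→ [5385, 16156, 3098, 18991, 22896, 7688, 7765]
Period 2:
Births: 16156 * 0.199 = 3215, 3098 * 0.241 = 747 → total 3962
Band 2: 5385 * 0.956 = 5148
Band 3: 16156 * 0.968 = 15639
Band 4: 3098 * 0.964 = 2986
Band 5: 18991 * 0.962 = 18269
Band 6: 22896 * 0.961 = 22003
Band 7: 7688 * 0.956 + 7765 * 0.417 = 7350 + 3238 = 10588
→ [3962, 5148, 15639, 2986, 18269, 22003, 10588]
Period 3:
Births: 5148 * 0.199 = 1024, 15639 * 0.241 = 3769 → total 4793
Band 2: 3962 * 0.956 = 3788
Band 3: 5148 * 0.968 = 4983
Band 4: 15639 * 0.964 = 15076
Band 5: 2986 * 0.962 = 2873
Band 6: 18269 * 0.961 = 17557
Band 7: 22003 * 0.956 + 10588 * 0.417 = 21035 + 4415 = 25450
→ [4793, 3788, 4983, 15076, 2873, 17557, 25450]

25450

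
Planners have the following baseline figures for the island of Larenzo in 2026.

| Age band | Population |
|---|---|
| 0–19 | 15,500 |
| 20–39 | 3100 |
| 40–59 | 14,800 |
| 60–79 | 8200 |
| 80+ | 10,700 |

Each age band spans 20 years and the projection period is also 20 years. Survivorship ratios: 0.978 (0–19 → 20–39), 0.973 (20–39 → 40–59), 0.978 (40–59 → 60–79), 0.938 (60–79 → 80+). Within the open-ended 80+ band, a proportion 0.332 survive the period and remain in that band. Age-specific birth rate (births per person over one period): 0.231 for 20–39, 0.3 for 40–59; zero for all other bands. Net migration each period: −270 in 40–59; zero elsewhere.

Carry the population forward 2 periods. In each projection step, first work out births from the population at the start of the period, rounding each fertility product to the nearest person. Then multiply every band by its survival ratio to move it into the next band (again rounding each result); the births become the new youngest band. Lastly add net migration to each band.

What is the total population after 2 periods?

43845

(Groups numbered youngest = 1 to oldest = 5.)
Period 1.
Births: 3100 × 0.231 = 716  |  14800 × 0.3 = 4440 → 5156
Group 2: 15500 × 0.978 = 15159
Group 3: 3100 × 0.973 = 3016
Group 4: 14800 × 0.978 = 14474
Group 5: 8200 × 0.938 + 10700 × 0.332 = 7692 + 3552 = 11244
Net migration: Group 3 − 270 → 2746
→ [5156, 15159, 2746, 14474, 11244]
Period 2.
Births: 15159 × 0.231 = 3502  |  2746 × 0.3 = 824 → 4326
Group 2: 5156 × 0.978 = 5043
Group 3: 15159 × 0.973 = 14750
Group 4: 2746 × 0.978 = 2686
Group 5: 14474 × 0.938 + 11244 × 0.332 = 13577 + 3733 = 17310
Net migration: Group 3 − 270 → 14480
→ [4326, 5043, 14480, 2686, 17310]
Total after period 2: 4326 + 5043 + 14480 + 2686 + 17310 = 43845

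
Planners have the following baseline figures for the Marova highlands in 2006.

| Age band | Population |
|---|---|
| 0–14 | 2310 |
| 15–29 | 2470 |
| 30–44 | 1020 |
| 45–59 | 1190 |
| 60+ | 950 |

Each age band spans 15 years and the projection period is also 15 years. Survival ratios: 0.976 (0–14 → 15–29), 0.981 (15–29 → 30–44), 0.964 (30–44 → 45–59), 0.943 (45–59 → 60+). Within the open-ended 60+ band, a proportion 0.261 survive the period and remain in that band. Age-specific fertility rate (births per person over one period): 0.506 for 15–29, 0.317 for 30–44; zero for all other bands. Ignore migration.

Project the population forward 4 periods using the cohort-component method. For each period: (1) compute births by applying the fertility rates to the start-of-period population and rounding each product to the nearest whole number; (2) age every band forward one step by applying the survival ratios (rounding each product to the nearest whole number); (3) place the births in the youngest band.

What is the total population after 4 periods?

8815

(Bands numbered youngest = 1 to oldest = 5.)
After projecting period 1:
Births: 2470 × 0.506 = 1250 ; 1020 × 0.317 = 323 — total 1573
Band 2: 2310 × 0.976 = 2255
Band 3: 2470 × 0.981 = 2423
Band 4: 1020 × 0.964 = 983
Band 5: 1190 × 0.943 + 950 × 0.261 = 1122 + 248 = 1370
Giving 1573 / 2255 / 2423 / 983 / 1370.
After projecting period 2:
Births: 2255 × 0.506 = 1141 ; 2423 × 0.317 = 768 — total 1909
Band 2: 1573 × 0.976 = 1535
Band 3: 2255 × 0.981 = 2212
Band 4: 2423 × 0.964 = 2336
Band 5: 983 × 0.943 + 1370 × 0.261 = 927 + 358 = 1285
Giving 1909 / 1535 / 2212 / 2336 / 1285.
After projecting period 3:
Births: 1535 × 0.506 = 777 ; 2212 × 0.317 = 701 — total 1478
Band 2: 1909 × 0.976 = 1863
Band 3: 1535 × 0.981 = 1506
Band 4: 2212 × 0.964 = 2132
Band 5: 2336 × 0.943 + 1285 × 0.261 = 2203 + 335 = 2538
Giving 1478 / 1863 / 1506 / 2132 / 2538.
After projecting period 4:
Births: 1863 × 0.506 = 943 ; 1506 × 0.317 = 477 — total 1420
Band 2: 1478 × 0.976 = 1443
Band 3: 1863 × 0.981 = 1828
Band 4: 1506 × 0.964 = 1452
Band 5: 2132 × 0.943 + 2538 × 0.261 = 2010 + 662 = 2672
Giving 1420 / 1443 / 1828 / 1452 / 2672.
Total after period 4: 1420 + 1443 + 1828 + 1452 + 2672 = 8815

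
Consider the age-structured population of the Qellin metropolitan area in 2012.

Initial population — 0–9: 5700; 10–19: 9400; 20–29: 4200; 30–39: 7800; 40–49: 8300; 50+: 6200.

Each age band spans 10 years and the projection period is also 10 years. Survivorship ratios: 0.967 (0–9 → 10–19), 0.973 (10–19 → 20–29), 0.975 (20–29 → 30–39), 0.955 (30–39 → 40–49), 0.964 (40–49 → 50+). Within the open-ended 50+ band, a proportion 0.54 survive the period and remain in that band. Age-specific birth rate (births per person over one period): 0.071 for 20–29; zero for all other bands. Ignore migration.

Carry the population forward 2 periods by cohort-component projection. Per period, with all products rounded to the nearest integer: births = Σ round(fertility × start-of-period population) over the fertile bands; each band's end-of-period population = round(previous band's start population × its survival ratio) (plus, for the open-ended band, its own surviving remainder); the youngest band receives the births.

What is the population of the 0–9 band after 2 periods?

649

— Period 1 —
Births: 4200 × 0.071 = 298
10–19: 5700 × 0.967 = 5512
20–29: 9400 × 0.973 = 9146
30–39: 4200 × 0.975 = 4095
40–49: 7800 × 0.955 = 7449
50+: 8300 × 0.964 + 6200 × 0.54 = 8001 + 3348 = 11349
End of period: [298, 5512, 9146, 4095, 7449, 11349]
— Period 2 —
Births: 9146 × 0.071 = 649
10–19: 298 × 0.967 = 288
20–29: 5512 × 0.973 = 5363
30–39: 9146 × 0.975 = 8917
40–49: 4095 × 0.955 = 3911
50+: 7449 × 0.964 + 11349 × 0.54 = 7181 + 6128 = 13309
End of period: [649, 288, 5363, 8917, 3911, 13309]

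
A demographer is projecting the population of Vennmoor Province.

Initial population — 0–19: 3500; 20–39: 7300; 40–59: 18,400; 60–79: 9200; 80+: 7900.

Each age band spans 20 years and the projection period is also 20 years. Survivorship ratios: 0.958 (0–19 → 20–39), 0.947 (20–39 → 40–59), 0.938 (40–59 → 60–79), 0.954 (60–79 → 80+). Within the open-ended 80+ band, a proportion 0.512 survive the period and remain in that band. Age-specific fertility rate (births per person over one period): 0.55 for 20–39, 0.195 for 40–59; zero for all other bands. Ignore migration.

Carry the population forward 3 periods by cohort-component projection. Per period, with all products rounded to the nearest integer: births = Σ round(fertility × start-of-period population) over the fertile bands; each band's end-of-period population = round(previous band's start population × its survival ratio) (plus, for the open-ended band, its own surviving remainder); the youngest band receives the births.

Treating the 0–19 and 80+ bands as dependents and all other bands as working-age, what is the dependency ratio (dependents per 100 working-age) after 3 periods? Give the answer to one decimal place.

— Period 1 —
Births: 7300 × 0.55 = 4015 ; 18400 × 0.195 = 3588 ⇒ total 7603
20–39: 3500 × 0.958 = 3353
40–59: 7300 × 0.947 = 6913
60–79: 18400 × 0.938 = 17259
80+: 9200 × 0.954 + 7900 × 0.512 = 8777 + 4045 = 12822
→ [7603, 3353, 6913, 17259, 12822]
— Period 2 —
Births: 3353 × 0.55 = 1844 ; 6913 × 0.195 = 1348 ⇒ total 3192
20–39: 7603 × 0.958 = 7284
40–59: 3353 × 0.947 = 3175
60–79: 6913 × 0.938 = 6484
80+: 17259 × 0.954 + 12822 × 0.512 = 16465 + 6565 = 23030
→ [3192, 7284, 3175, 6484, 23030]
— Period 3 —
Births: 7284 × 0.55 = 4006 ; 3175 × 0.195 = 619 ⇒ total 4625
20–39: 3192 × 0.958 = 3058
40–59: 7284 × 0.947 = 6898
60–79: 3175 × 0.938 = 2978
80+: 6484 × 0.954 + 23030 × 0.512 = 6186 + 11791 = 17977
→ [4625, 3058, 6898, 2978, 17977]
Dependents (band 0–19 + band 80+) = 4625 + 17977 = 22602; working-age = 12934; ratio = 22602/12934 × 100 = 174.7

174.7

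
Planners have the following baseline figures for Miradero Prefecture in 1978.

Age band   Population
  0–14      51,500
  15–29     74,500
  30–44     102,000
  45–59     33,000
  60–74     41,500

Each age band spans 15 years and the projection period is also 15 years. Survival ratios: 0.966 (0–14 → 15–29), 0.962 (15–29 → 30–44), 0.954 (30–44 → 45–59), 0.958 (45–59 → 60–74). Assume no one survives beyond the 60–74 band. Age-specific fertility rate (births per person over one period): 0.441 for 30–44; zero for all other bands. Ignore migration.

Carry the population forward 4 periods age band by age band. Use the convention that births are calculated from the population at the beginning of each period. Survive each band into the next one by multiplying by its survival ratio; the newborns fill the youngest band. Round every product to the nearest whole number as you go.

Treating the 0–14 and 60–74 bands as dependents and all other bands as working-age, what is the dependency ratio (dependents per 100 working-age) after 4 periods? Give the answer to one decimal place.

69.4

(Bands numbered youngest = 1 to oldest = 5.)
Period 1:
Births: 102000 × 0.441 = 44982
Band 2: 51500 × 0.966 = 49749
Band 3: 74500 × 0.962 = 71669
Band 4: 102000 × 0.954 = 97308
Band 5: 33000 × 0.958 = 31614
End of period: [44982, 49749, 71669, 97308, 31614]
Period 2:
Births: 71669 × 0.441 = 31606
Band 2: 44982 × 0.966 = 43453
Band 3: 49749 × 0.962 = 47859
Band 4: 71669 × 0.954 = 68372
Band 5: 97308 × 0.958 = 93221
End of period: [31606, 43453, 47859, 68372, 93221]
Period 3:
Births: 47859 × 0.441 = 21106
Band 2: 31606 × 0.966 = 30531
Band 3: 43453 × 0.962 = 41802
Band 4: 47859 × 0.954 = 45657
Band 5: 68372 × 0.958 = 65500
End of period: [21106, 30531, 41802, 45657, 65500]
Period 4:
Births: 41802 × 0.441 = 18435
Band 2: 21106 × 0.966 = 20388
Band 3: 30531 × 0.962 = 29371
Band 4: 41802 × 0.954 = 39879
Band 5: 45657 × 0.958 = 43739
End of period: [18435, 20388, 29371, 39879, 43739]
Dependents (band 0–14 + band 60–74) = 18435 + 43739 = 62174; working-age = 89638; ratio = 62174/89638 × 100 = 69.4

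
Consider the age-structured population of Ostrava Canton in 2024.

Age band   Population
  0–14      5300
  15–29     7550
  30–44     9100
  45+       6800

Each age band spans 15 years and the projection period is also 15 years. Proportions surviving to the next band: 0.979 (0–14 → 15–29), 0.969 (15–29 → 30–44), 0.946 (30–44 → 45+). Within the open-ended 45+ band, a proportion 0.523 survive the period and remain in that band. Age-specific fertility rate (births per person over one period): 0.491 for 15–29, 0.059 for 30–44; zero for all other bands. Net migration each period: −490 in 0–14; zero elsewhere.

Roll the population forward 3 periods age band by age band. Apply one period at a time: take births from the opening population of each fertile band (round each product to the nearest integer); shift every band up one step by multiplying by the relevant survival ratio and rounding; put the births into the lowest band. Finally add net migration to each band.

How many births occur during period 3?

Period 1.
Births: 7550 × 0.491 = 3707 ; 9100 × 0.059 = 537 — total 4244
15–29: 5300 × 0.979 = 5189
30–44: 7550 × 0.969 = 7316
45+: 9100 × 0.946 + 6800 × 0.523 = 8609 + 3556 = 12165
Net migration: 0–14 − 490 → 3754
→ [3754, 5189, 7316, 12165]
Period 2.
Births: 5189 × 0.491 = 2548 ; 7316 × 0.059 = 432 — total 2980
15–29: 3754 × 0.979 = 3675
30–44: 5189 × 0.969 = 5028
45+: 7316 × 0.946 + 12165 × 0.523 = 6921 + 6362 = 13283
Net migration: 0–14 − 490 → 2490
→ [2490, 3675, 5028, 13283]
Period 3.
Births: 3675 × 0.491 = 1804 ; 5028 × 0.059 = 297 — total 2101
15–29: 2490 × 0.979 = 2438
30–44: 3675 × 0.969 = 3561
45+: 5028 × 0.946 + 13283 × 0.523 = 4756 + 6947 = 11703
Net migration: 0–14 − 490 → 1611
→ [1611, 2438, 3561, 11703]

2101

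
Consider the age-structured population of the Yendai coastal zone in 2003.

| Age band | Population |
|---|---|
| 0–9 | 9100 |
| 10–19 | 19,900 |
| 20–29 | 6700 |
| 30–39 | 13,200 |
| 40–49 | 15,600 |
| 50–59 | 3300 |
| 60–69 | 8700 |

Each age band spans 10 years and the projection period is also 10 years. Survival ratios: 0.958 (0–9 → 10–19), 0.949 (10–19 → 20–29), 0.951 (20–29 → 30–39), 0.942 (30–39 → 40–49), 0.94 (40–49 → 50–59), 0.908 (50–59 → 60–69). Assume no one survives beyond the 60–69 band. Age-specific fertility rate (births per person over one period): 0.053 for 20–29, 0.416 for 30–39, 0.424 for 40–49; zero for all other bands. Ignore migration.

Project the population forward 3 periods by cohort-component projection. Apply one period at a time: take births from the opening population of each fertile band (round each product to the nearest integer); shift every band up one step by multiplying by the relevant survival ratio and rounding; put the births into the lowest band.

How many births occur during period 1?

12460

Period 1:
Births: 6700 × 0.053 = 355 ; 13200 × 0.416 = 5491 ; 15600 × 0.424 = 6614 — total 12460
10–19: 9100 × 0.958 = 8718
20–29: 19900 × 0.949 = 18885
30–39: 6700 × 0.951 = 6372
40–49: 13200 × 0.942 = 12434
50–59: 15600 × 0.94 = 14664
60–69: 3300 × 0.908 = 2996
→ [12460, 8718, 18885, 6372, 12434, 14664, 2996]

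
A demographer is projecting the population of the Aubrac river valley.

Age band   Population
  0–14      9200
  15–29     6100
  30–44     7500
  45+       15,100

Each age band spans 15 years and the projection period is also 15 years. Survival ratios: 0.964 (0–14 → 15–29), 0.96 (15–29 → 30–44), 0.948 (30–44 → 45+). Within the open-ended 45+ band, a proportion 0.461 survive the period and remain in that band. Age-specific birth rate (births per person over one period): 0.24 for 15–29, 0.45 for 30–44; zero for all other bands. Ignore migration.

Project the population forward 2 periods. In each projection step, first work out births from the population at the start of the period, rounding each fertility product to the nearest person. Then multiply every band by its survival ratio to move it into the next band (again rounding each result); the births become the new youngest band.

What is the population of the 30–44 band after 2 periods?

8514

Call the bands 1 to 4, youngest first.
After projecting period 1:
Births: 6100 × 0.24 = 1464 ; 7500 × 0.45 = 3375 ⇒ total 4839
Band 2: 9200 × 0.964 = 8869
Band 3: 6100 × 0.96 = 5856
Band 4: 7500 × 0.948 + 15100 × 0.461 = 7110 + 6961 = 14071
Giving 4839 / 8869 / 5856 / 14071.
After projecting period 2:
Births: 8869 × 0.24 = 2129 ; 5856 × 0.45 = 2635 ⇒ total 4764
Band 2: 4839 × 0.964 = 4665
Band 3: 8869 × 0.96 = 8514
Band 4: 5856 × 0.948 + 14071 × 0.461 = 5551 + 6487 = 12038
Giving 4764 / 4665 / 8514 / 12038.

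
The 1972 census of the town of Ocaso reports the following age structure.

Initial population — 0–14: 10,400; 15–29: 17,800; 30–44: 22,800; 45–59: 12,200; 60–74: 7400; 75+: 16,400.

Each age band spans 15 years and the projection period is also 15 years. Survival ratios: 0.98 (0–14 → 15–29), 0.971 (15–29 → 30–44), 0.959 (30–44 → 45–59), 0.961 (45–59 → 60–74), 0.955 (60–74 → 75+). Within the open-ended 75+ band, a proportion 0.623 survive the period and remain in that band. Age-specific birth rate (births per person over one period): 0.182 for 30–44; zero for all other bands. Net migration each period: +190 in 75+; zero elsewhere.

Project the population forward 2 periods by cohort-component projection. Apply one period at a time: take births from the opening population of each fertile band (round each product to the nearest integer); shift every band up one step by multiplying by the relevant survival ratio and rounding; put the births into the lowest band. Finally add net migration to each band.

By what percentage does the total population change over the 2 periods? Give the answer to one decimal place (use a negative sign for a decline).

-11.5

Period 1:
Births: 22800 * 0.182 = 4150
15–29: 10400 * 0.98 = 10192
30–44: 17800 * 0.971 = 17284
45–59: 22800 * 0.959 = 21865
60–74: 12200 * 0.961 = 11724
75+: 7400 * 0.955 + 16400 * 0.623 = 7067 + 10217 = 17284
Net migration: 75+ + 190 → 17474
→ [4150, 10192, 17284, 21865, 11724, 17474]
Period 2:
Births: 17284 * 0.182 = 3146
15–29: 4150 * 0.98 = 4067
30–44: 10192 * 0.971 = 9896
45–59: 17284 * 0.959 = 16575
60–74: 21865 * 0.961 = 21012
75+: 11724 * 0.955 + 17474 * 0.623 = 11196 + 10886 = 22082
Net migration: 75+ + 190 → 22272
→ [3146, 4067, 9896, 16575, 21012, 22272]
Total: 87000 → 76968; change = -10032; percentage change = -11.5%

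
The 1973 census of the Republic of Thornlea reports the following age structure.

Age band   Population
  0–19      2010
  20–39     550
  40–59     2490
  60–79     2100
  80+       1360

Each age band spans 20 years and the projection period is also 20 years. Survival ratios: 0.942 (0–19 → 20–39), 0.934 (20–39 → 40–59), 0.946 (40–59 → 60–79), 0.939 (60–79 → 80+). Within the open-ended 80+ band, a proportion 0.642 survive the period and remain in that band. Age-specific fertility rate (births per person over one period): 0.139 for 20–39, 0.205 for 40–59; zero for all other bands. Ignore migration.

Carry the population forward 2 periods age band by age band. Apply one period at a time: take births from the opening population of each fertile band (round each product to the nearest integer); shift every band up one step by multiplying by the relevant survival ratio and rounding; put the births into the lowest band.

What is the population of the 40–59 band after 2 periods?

1768

Period 1.
Births: 550 × 0.139 = 76  |  2490 × 0.205 = 510 — total 586
20–39: 2010 × 0.942 = 1893
40–59: 550 × 0.934 = 514
60–79: 2490 × 0.946 = 2356
80+: 2100 × 0.939 + 1360 × 0.642 = 1972 + 873 = 2845
Giving 586 / 1893 / 514 / 2356 / 2845.
Period 2.
Births: 1893 × 0.139 = 263  |  514 × 0.205 = 105 — total 368
20–39: 586 × 0.942 = 552
40–59: 1893 × 0.934 = 1768
60–79: 514 × 0.946 = 486
80+: 2356 × 0.939 + 2845 × 0.642 = 2212 + 1826 = 4038
Giving 368 / 552 / 1768 / 486 / 4038.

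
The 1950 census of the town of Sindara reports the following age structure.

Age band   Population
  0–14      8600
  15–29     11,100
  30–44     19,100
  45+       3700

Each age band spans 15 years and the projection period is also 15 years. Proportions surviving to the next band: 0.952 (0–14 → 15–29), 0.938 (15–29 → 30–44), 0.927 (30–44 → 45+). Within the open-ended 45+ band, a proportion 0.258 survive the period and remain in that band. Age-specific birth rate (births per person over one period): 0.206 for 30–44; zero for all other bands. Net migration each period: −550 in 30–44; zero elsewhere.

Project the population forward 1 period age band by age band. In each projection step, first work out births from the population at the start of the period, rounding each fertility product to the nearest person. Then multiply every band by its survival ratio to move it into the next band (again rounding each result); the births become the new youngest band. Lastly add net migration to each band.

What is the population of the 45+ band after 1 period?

18661

— Period 1 —
Births: 19100 × 0.206 = 3935
15–29: 8600 × 0.952 = 8187
30–44: 11100 × 0.938 = 10412
45+: 19100 × 0.927 + 3700 × 0.258 = 17706 + 955 = 18661
Net migration: 30–44 − 550 → 9862
End of period: [3935, 8187, 9862, 18661]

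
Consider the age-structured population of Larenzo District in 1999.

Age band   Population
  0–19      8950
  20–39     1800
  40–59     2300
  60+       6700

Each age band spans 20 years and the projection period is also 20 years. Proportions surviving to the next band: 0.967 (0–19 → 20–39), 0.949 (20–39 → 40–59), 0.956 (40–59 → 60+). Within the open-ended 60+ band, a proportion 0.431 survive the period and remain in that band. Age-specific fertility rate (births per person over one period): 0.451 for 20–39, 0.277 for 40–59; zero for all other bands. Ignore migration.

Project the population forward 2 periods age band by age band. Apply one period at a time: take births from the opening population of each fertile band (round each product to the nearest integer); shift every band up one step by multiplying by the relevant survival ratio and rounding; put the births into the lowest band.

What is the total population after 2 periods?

Call the groups 1 to 4, youngest first.
After projecting period 1:
Births: 1800 * 0.451 = 812 ; 2300 * 0.277 = 637 — total 1449
Group 2: 8950 * 0.967 = 8655
Group 3: 1800 * 0.949 = 1708
Group 4: 2300 * 0.956 + 6700 * 0.431 = 2199 + 2888 = 5087
Population now: 0–19=1449, 20–39=8655, 40–59=1708, 60+=5087
After projecting period 2:
Births: 8655 * 0.451 = 3903 ; 1708 * 0.277 = 473 — total 4376
Group 2: 1449 * 0.967 = 1401
Group 3: 8655 * 0.949 = 8214
Group 4: 1708 * 0.956 + 5087 * 0.431 = 1633 + 2192 = 3825
Population now: 0–19=4376, 20–39=1401, 40–59=8214, 60+=3825
Total after period 2: 4376 + 1401 + 8214 + 3825 = 17816

17816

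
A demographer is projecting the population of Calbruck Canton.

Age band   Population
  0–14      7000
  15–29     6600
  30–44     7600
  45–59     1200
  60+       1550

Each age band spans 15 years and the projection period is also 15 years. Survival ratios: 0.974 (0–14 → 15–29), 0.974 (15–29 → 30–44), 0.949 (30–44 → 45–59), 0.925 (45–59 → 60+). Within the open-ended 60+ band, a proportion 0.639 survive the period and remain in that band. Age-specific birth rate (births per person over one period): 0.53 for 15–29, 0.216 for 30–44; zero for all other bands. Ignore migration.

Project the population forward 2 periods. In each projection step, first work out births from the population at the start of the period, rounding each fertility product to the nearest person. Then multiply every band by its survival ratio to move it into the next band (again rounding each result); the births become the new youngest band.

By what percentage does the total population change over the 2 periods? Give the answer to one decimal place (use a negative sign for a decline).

(Groups numbered youngest = 1 to oldest = 5.)
— Period 1 —
Births: 6600 × 0.53 = 3498  |  7600 × 0.216 = 1642 ⇒ total 5140
Group 2: 7000 × 0.974 = 6818
Group 3: 6600 × 0.974 = 6428
Group 4: 7600 × 0.949 = 7212
Group 5: 1200 × 0.925 + 1550 × 0.639 = 1110 + 990 = 2100
Giving 5140 / 6818 / 6428 / 7212 / 2100.
— Period 2 —
Births: 6818 × 0.53 = 3614  |  6428 × 0.216 = 1388 ⇒ total 5002
Group 2: 5140 × 0.974 = 5006
Group 3: 6818 × 0.974 = 6641
Group 4: 6428 × 0.949 = 6100
Group 5: 7212 × 0.925 + 2100 × 0.639 = 6671 + 1342 = 8013
Giving 5002 / 5006 / 6641 / 6100 / 8013.
Total: 23950 → 30762; change = 6812; percentage change = 28.4%

28.4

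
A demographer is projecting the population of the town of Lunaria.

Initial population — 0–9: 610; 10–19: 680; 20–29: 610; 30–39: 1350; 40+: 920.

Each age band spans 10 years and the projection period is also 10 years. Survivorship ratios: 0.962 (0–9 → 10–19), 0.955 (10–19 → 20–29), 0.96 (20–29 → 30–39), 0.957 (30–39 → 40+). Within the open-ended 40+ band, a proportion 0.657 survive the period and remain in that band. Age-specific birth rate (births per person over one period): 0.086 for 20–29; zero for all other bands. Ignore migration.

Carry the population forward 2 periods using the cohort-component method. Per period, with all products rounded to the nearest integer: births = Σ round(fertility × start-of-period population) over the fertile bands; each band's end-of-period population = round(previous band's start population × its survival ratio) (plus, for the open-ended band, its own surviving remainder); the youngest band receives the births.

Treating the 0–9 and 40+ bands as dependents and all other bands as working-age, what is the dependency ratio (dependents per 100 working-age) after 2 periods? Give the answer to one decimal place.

Period 1.
Births: 610 × 0.086 = 52
10–19: 610 × 0.962 = 587
20–29: 680 × 0.955 = 649
30–39: 610 × 0.96 = 586
40+: 1350 × 0.957 + 920 × 0.657 = 1292 + 604 = 1896
End of period: [52, 587, 649, 586, 1896]
Period 2.
Births: 649 × 0.086 = 56
10–19: 52 × 0.962 = 50
20–29: 587 × 0.955 = 561
30–39: 649 × 0.96 = 623
40+: 586 × 0.957 + 1896 × 0.657 = 561 + 1246 = 1807
End of period: [56, 50, 561, 623, 1807]
Dependents (band 0–9 + band 40+) = 56 + 1807 = 1863; working-age = 1234; ratio = 1863/1234 × 100 = 151.0

151.0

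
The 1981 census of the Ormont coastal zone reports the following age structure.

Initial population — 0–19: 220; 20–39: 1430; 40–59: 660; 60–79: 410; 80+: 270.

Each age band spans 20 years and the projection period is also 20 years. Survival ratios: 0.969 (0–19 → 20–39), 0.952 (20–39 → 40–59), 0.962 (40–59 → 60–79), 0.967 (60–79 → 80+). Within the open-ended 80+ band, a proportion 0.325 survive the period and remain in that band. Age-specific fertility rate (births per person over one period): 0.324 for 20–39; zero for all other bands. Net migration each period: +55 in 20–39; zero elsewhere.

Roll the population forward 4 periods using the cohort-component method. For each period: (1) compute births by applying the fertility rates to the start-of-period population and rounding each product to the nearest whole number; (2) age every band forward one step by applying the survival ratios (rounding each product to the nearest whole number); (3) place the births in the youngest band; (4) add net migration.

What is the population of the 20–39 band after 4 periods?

213

Period 1:
Births: 1430 * 0.324 = 463
20–39: 220 * 0.969 = 213
40–59: 1430 * 0.952 = 1361
60–79: 660 * 0.962 = 635
80+: 410 * 0.967 + 270 * 0.325 = 396 + 88 = 484
Net migration: 20–39 + 55 → 268
→ [463, 268, 1361, 635, 484]
Period 2:
Births: 268 * 0.324 = 87
20–39: 463 * 0.969 = 449
40–59: 268 * 0.952 = 255
60–79: 1361 * 0.962 = 1309
80+: 635 * 0.967 + 484 * 0.325 = 614 + 157 = 771
Net migration: 20–39 + 55 → 504
→ [87, 504, 255, 1309, 771]
Period 3:
Births: 504 * 0.324 = 163
20–39: 87 * 0.969 = 84
40–59: 504 * 0.952 = 480
60–79: 255 * 0.962 = 245
80+: 1309 * 0.967 + 771 * 0.325 = 1266 + 251 = 1517
Net migration: 20–39 + 55 → 139
→ [163, 139, 480, 245, 1517]
Period 4:
Births: 139 * 0.324 = 45
20–39: 163 * 0.969 = 158
40–59: 139 * 0.952 = 132
60–79: 480 * 0.962 = 462
80+: 245 * 0.967 + 1517 * 0.325 = 237 + 493 = 730
Net migration: 20–39 + 55 → 213
→ [45, 213, 132, 462, 730]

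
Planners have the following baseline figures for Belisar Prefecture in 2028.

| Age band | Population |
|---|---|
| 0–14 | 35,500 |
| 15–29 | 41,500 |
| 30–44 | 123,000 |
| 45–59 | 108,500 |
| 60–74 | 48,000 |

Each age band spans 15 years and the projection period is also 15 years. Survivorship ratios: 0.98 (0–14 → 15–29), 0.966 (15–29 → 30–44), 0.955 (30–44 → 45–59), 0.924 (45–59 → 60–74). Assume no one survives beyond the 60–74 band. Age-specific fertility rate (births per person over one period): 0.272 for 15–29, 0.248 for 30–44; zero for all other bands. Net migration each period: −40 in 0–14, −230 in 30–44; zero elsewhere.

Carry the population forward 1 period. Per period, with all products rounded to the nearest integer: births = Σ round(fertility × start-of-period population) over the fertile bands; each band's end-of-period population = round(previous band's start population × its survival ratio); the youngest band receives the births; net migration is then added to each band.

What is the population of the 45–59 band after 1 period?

Period 1:
Births: 41500 * 0.272 = 11288  |  123000 * 0.248 = 30504 ⇒ total 41792
15–29: 35500 * 0.98 = 34790
30–44: 41500 * 0.966 = 40089
45–59: 123000 * 0.955 = 117465
60–74: 108500 * 0.924 = 100254
Net migration: 0–14 − 40 → 41752; 30–44 − 230 → 39859
→ [41752, 34790, 39859, 117465, 100254]

117465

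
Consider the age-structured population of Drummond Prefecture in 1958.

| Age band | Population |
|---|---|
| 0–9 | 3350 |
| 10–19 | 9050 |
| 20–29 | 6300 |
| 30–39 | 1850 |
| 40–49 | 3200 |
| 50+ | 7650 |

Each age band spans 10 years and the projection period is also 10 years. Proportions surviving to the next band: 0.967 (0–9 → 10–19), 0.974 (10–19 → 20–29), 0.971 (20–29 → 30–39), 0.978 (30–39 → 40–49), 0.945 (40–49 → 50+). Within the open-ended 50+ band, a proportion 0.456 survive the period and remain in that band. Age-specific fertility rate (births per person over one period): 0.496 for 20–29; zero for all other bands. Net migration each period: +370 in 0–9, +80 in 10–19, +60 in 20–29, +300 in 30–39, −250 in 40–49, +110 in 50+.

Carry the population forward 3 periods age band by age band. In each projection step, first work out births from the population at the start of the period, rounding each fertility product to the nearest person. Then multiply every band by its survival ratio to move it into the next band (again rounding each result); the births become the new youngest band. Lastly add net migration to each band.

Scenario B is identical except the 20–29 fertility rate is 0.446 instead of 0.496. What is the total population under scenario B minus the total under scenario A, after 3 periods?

-891

Numbering the bands 1..6 from youngest to oldest:
— Period 1 —
Births: 6300 × 0.496 = 3125
Band 2: 3350 × 0.967 = 3239
Band 3: 9050 × 0.974 = 8815
Band 4: 6300 × 0.971 = 6117
Band 5: 1850 × 0.978 = 1809
Band 6: 3200 × 0.945 + 7650 × 0.456 = 3024 + 3488 = 6512
Net migration: Band 1 + 370 → 3495; Band 2 + 80 → 3319; Band 3 + 60 → 8875; Band 4 + 300 → 6417; Band 5 − 250 → 1559; Band 6 + 110 → 6622
Population now: 0–9=3495, 10–19=3319, 20–29=8875, 30–39=6417, 40–49=1559, 50+=6622
— Period 2 —
Births: 8875 × 0.496 = 4402
Band 2: 3495 × 0.967 = 3380
Band 3: 3319 × 0.974 = 3233
Band 4: 8875 × 0.971 = 8618
Band 5: 6417 × 0.978 = 6276
Band 6: 1559 × 0.945 + 6622 × 0.456 = 1473 + 3020 = 4493
Net migration: Band 1 + 370 → 4772; Band 2 + 80 → 3460; Band 3 + 60 → 3293; Band 4 + 300 → 8918; Band 5 − 250 → 6026; Band 6 + 110 → 4603
Population now: 0–9=4772, 10–19=3460, 20–29=3293, 30–39=8918, 40–49=6026, 50+=4603
— Period 3 —
Births: 3293 × 0.496 = 1633
Band 2: 4772 × 0.967 = 4615
Band 3: 3460 × 0.974 = 3370
Band 4: 3293 × 0.971 = 3198
Band 5: 8918 × 0.978 = 8722
Band 6: 6026 × 0.945 + 4603 × 0.456 = 5695 + 2099 = 7794
Net migration: Band 1 + 370 → 2003; Band 2 + 80 → 4695; Band 3 + 60 → 3430; Band 4 + 300 → 3498; Band 5 − 250 → 8472; Band 6 + 110 → 7904
Population now: 0–9=2003, 10–19=4695, 20–29=3430, 30–39=3498, 40–49=8472, 50+=7904
Scenario A total after 3 periods: 30002
Scenario B projection —
— Period 1 —
Births: 6300 × 0.446 = 2810
Band 2: 3350 × 0.967 = 3239
Band 3: 9050 × 0.974 = 8815
Band 4: 6300 × 0.971 = 6117
Band 5: 1850 × 0.978 = 1809
Band 6: 3200 × 0.945 + 7650 × 0.456 = 3024 + 3488 = 6512
Net migration: Band 1 + 370 → 3180; Band 2 + 80 → 3319; Band 3 + 60 → 8875; Band 4 + 300 → 6417; Band 5 − 250 → 1559; Band 6 + 110 → 6622
Population now: 0–9=3180, 10–19=3319, 20–29=8875, 30–39=6417, 40–49=1559, 50+=6622
— Period 2 —
Births: 8875 × 0.446 = 3958
Band 2: 3180 × 0.967 = 3075
Band 3: 3319 × 0.974 = 3233
Band 4: 8875 × 0.971 = 8618
Band 5: 6417 × 0.978 = 6276
Band 6: 1559 × 0.945 + 6622 × 0.456 = 1473 + 3020 = 4493
Net migration: Band 1 + 370 → 4328; Band 2 + 80 → 3155; Band 3 + 60 → 3293; Band 4 + 300 → 8918; Band 5 − 250 → 6026; Band 6 + 110 → 4603
Population now: 0–9=4328, 10–19=3155, 20–29=3293, 30–39=8918, 40–49=6026, 50+=4603
— Period 3 —
Births: 3293 × 0.446 = 1469
Band 2: 4328 × 0.967 = 4185
Band 3: 3155 × 0.974 = 3073
Band 4: 3293 × 0.971 = 3198
Band 5: 8918 × 0.978 = 8722
Band 6: 6026 × 0.945 + 4603 × 0.456 = 5695 + 2099 = 7794
Net migration: Band 1 + 370 → 1839; Band 2 + 80 → 4265; Band 3 + 60 → 3133; Band 4 + 300 → 3498; Band 5 − 250 → 8472; Band 6 + 110 → 7904
Population now: 0–9=1839, 10–19=4265, 20–29=3133, 30–39=3498, 40–49=8472, 50+=7904
Scenario B total after 3 periods: 29111
Difference B − A = 29111 − 30002 = -891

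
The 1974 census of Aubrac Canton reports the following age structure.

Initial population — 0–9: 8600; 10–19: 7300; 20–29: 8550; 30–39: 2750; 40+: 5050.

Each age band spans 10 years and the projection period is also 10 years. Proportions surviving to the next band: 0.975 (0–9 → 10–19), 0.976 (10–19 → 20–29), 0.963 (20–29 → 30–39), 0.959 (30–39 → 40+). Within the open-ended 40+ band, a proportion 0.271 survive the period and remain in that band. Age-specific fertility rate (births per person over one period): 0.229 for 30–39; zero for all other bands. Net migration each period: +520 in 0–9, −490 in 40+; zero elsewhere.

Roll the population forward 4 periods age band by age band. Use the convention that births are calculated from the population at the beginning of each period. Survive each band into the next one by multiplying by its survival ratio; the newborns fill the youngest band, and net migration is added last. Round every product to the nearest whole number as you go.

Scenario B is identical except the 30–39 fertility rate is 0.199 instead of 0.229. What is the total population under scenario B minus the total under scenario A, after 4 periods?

-751

[period 1]
Births: 2750 × 0.229 = 630
10–19: 8600 × 0.975 = 8385
20–29: 7300 × 0.976 = 7125
30–39: 8550 × 0.963 = 8234
40+: 2750 × 0.959 + 5050 × 0.271 = 2637 + 1369 = 4006
Net migration: 0–9 + 520 → 1150; 40+ − 490 → 3516
→ [1150, 8385, 7125, 8234, 3516]
[period 2]
Births: 8234 × 0.229 = 1886
10–19: 1150 × 0.975 = 1121
20–29: 8385 × 0.976 = 8184
30–39: 7125 × 0.963 = 6861
40+: 8234 × 0.959 + 3516 × 0.271 = 7896 + 953 = 8849
Net migration: 0–9 + 520 → 2406; 40+ − 490 → 8359
→ [2406, 1121, 8184, 6861, 8359]
[period 3]
Births: 6861 × 0.229 = 1571
10–19: 2406 × 0.975 = 2346
20–29: 1121 × 0.976 = 1094
30–39: 8184 × 0.963 = 7881
40+: 6861 × 0.959 + 8359 × 0.271 = 6580 + 2265 = 8845
Net migration: 0–9 + 520 → 2091; 40+ − 490 → 8355
→ [2091, 2346, 1094, 7881, 8355]
[period 4]
Births: 7881 × 0.229 = 1805
10–19: 2091 × 0.975 = 2039
20–29: 2346 × 0.976 = 2290
30–39: 1094 × 0.963 = 1054
40+: 7881 × 0.959 + 8355 × 0.271 = 7558 + 2264 = 9822
Net migration: 0–9 + 520 → 2325; 40+ − 490 → 9332
→ [2325, 2039, 2290, 1054, 9332]
Scenario A total after 4 periods: 17040
Scenario B projection —
[period 1]
Births: 2750 × 0.199 = 547
10–19: 8600 × 0.975 = 8385
20–29: 7300 × 0.976 = 7125
30–39: 8550 × 0.963 = 8234
40+: 2750 × 0.959 + 5050 × 0.271 = 2637 + 1369 = 4006
Net migration: 0–9 + 520 → 1067; 40+ − 490 → 3516
→ [1067, 8385, 7125, 8234, 3516]
[period 2]
Births: 8234 × 0.199 = 1639
10–19: 1067 × 0.975 = 1040
20–29: 8385 × 0.976 = 8184
30–39: 7125 × 0.963 = 6861
40+: 8234 × 0.959 + 3516 × 0.271 = 7896 + 953 = 8849
Net migration: 0–9 + 520 → 2159; 40+ − 490 → 8359
→ [2159, 1040, 8184, 6861, 8359]
[period 3]
Births: 6861 × 0.199 = 1365
10–19: 2159 × 0.975 = 2105
20–29: 1040 × 0.976 = 1015
30–39: 8184 × 0.963 = 7881
40+: 6861 × 0.959 + 8359 × 0.271 = 6580 + 2265 = 8845
Net migration: 0–9 + 520 → 1885; 40+ − 490 → 8355
→ [1885, 2105, 1015, 7881, 8355]
[period 4]
Births: 7881 × 0.199 = 1568
10–19: 1885 × 0.975 = 1838
20–29: 2105 × 0.976 = 2054
30–39: 1015 × 0.963 = 977
40+: 7881 × 0.959 + 8355 × 0.271 = 7558 + 2264 = 9822
Net migration: 0–9 + 520 → 2088; 40+ − 490 → 9332
→ [2088, 1838, 2054, 977, 9332]
Scenario B total after 4 periods: 16289
Difference B − A = 16289 − 17040 = -751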